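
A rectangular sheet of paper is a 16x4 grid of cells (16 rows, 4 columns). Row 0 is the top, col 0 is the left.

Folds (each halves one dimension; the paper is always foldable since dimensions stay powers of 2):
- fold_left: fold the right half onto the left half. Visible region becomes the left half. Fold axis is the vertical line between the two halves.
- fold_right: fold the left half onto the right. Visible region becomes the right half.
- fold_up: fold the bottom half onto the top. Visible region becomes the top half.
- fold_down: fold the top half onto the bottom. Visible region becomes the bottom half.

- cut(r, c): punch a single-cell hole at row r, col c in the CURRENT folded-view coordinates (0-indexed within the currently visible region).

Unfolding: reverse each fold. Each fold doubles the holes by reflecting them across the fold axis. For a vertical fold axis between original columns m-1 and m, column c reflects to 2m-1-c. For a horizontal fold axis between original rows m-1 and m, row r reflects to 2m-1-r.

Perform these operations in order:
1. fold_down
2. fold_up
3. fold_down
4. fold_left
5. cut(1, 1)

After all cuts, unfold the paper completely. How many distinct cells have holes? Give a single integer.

Answer: 16

Derivation:
Op 1 fold_down: fold axis h@8; visible region now rows[8,16) x cols[0,4) = 8x4
Op 2 fold_up: fold axis h@12; visible region now rows[8,12) x cols[0,4) = 4x4
Op 3 fold_down: fold axis h@10; visible region now rows[10,12) x cols[0,4) = 2x4
Op 4 fold_left: fold axis v@2; visible region now rows[10,12) x cols[0,2) = 2x2
Op 5 cut(1, 1): punch at orig (11,1); cuts so far [(11, 1)]; region rows[10,12) x cols[0,2) = 2x2
Unfold 1 (reflect across v@2): 2 holes -> [(11, 1), (11, 2)]
Unfold 2 (reflect across h@10): 4 holes -> [(8, 1), (8, 2), (11, 1), (11, 2)]
Unfold 3 (reflect across h@12): 8 holes -> [(8, 1), (8, 2), (11, 1), (11, 2), (12, 1), (12, 2), (15, 1), (15, 2)]
Unfold 4 (reflect across h@8): 16 holes -> [(0, 1), (0, 2), (3, 1), (3, 2), (4, 1), (4, 2), (7, 1), (7, 2), (8, 1), (8, 2), (11, 1), (11, 2), (12, 1), (12, 2), (15, 1), (15, 2)]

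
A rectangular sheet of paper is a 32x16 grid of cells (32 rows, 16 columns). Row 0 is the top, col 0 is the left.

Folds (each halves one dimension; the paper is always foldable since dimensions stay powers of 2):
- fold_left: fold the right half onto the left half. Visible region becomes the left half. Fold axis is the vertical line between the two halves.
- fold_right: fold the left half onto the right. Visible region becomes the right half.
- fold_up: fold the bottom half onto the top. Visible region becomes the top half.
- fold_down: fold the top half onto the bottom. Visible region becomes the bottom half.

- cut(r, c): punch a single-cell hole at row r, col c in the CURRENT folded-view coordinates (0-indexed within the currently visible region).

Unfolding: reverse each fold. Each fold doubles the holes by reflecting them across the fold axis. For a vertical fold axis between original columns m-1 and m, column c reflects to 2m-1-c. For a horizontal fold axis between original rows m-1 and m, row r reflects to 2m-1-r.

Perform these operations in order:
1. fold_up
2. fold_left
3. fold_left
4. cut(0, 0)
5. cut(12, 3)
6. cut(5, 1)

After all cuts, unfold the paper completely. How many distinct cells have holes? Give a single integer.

Op 1 fold_up: fold axis h@16; visible region now rows[0,16) x cols[0,16) = 16x16
Op 2 fold_left: fold axis v@8; visible region now rows[0,16) x cols[0,8) = 16x8
Op 3 fold_left: fold axis v@4; visible region now rows[0,16) x cols[0,4) = 16x4
Op 4 cut(0, 0): punch at orig (0,0); cuts so far [(0, 0)]; region rows[0,16) x cols[0,4) = 16x4
Op 5 cut(12, 3): punch at orig (12,3); cuts so far [(0, 0), (12, 3)]; region rows[0,16) x cols[0,4) = 16x4
Op 6 cut(5, 1): punch at orig (5,1); cuts so far [(0, 0), (5, 1), (12, 3)]; region rows[0,16) x cols[0,4) = 16x4
Unfold 1 (reflect across v@4): 6 holes -> [(0, 0), (0, 7), (5, 1), (5, 6), (12, 3), (12, 4)]
Unfold 2 (reflect across v@8): 12 holes -> [(0, 0), (0, 7), (0, 8), (0, 15), (5, 1), (5, 6), (5, 9), (5, 14), (12, 3), (12, 4), (12, 11), (12, 12)]
Unfold 3 (reflect across h@16): 24 holes -> [(0, 0), (0, 7), (0, 8), (0, 15), (5, 1), (5, 6), (5, 9), (5, 14), (12, 3), (12, 4), (12, 11), (12, 12), (19, 3), (19, 4), (19, 11), (19, 12), (26, 1), (26, 6), (26, 9), (26, 14), (31, 0), (31, 7), (31, 8), (31, 15)]

Answer: 24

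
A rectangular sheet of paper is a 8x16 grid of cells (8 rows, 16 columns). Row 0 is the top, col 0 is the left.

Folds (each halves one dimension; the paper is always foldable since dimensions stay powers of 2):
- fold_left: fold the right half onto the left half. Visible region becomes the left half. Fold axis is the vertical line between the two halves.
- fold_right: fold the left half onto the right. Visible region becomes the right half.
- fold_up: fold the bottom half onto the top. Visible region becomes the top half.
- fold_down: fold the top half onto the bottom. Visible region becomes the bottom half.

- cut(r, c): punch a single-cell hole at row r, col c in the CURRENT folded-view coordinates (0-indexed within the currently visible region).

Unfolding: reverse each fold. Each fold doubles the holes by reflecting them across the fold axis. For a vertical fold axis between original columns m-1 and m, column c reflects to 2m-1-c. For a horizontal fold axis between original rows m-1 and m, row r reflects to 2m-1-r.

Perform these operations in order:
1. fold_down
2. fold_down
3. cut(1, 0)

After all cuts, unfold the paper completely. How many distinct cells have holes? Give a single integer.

Answer: 4

Derivation:
Op 1 fold_down: fold axis h@4; visible region now rows[4,8) x cols[0,16) = 4x16
Op 2 fold_down: fold axis h@6; visible region now rows[6,8) x cols[0,16) = 2x16
Op 3 cut(1, 0): punch at orig (7,0); cuts so far [(7, 0)]; region rows[6,8) x cols[0,16) = 2x16
Unfold 1 (reflect across h@6): 2 holes -> [(4, 0), (7, 0)]
Unfold 2 (reflect across h@4): 4 holes -> [(0, 0), (3, 0), (4, 0), (7, 0)]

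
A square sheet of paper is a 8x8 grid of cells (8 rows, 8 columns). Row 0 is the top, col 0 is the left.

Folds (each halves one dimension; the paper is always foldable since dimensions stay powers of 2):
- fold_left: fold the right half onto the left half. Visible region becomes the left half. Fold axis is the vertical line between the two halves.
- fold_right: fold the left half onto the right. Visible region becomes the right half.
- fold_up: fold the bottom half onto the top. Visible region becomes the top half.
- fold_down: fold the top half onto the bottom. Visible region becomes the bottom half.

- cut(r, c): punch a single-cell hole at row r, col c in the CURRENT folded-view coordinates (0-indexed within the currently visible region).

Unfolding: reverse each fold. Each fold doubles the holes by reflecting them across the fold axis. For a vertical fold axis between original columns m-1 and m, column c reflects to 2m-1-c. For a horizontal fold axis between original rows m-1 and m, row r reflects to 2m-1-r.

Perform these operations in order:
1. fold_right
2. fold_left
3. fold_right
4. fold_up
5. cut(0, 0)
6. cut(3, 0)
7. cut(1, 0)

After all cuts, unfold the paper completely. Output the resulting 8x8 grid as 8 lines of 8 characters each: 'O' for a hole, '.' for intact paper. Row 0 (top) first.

Answer: OOOOOOOO
OOOOOOOO
........
OOOOOOOO
OOOOOOOO
........
OOOOOOOO
OOOOOOOO

Derivation:
Op 1 fold_right: fold axis v@4; visible region now rows[0,8) x cols[4,8) = 8x4
Op 2 fold_left: fold axis v@6; visible region now rows[0,8) x cols[4,6) = 8x2
Op 3 fold_right: fold axis v@5; visible region now rows[0,8) x cols[5,6) = 8x1
Op 4 fold_up: fold axis h@4; visible region now rows[0,4) x cols[5,6) = 4x1
Op 5 cut(0, 0): punch at orig (0,5); cuts so far [(0, 5)]; region rows[0,4) x cols[5,6) = 4x1
Op 6 cut(3, 0): punch at orig (3,5); cuts so far [(0, 5), (3, 5)]; region rows[0,4) x cols[5,6) = 4x1
Op 7 cut(1, 0): punch at orig (1,5); cuts so far [(0, 5), (1, 5), (3, 5)]; region rows[0,4) x cols[5,6) = 4x1
Unfold 1 (reflect across h@4): 6 holes -> [(0, 5), (1, 5), (3, 5), (4, 5), (6, 5), (7, 5)]
Unfold 2 (reflect across v@5): 12 holes -> [(0, 4), (0, 5), (1, 4), (1, 5), (3, 4), (3, 5), (4, 4), (4, 5), (6, 4), (6, 5), (7, 4), (7, 5)]
Unfold 3 (reflect across v@6): 24 holes -> [(0, 4), (0, 5), (0, 6), (0, 7), (1, 4), (1, 5), (1, 6), (1, 7), (3, 4), (3, 5), (3, 6), (3, 7), (4, 4), (4, 5), (4, 6), (4, 7), (6, 4), (6, 5), (6, 6), (6, 7), (7, 4), (7, 5), (7, 6), (7, 7)]
Unfold 4 (reflect across v@4): 48 holes -> [(0, 0), (0, 1), (0, 2), (0, 3), (0, 4), (0, 5), (0, 6), (0, 7), (1, 0), (1, 1), (1, 2), (1, 3), (1, 4), (1, 5), (1, 6), (1, 7), (3, 0), (3, 1), (3, 2), (3, 3), (3, 4), (3, 5), (3, 6), (3, 7), (4, 0), (4, 1), (4, 2), (4, 3), (4, 4), (4, 5), (4, 6), (4, 7), (6, 0), (6, 1), (6, 2), (6, 3), (6, 4), (6, 5), (6, 6), (6, 7), (7, 0), (7, 1), (7, 2), (7, 3), (7, 4), (7, 5), (7, 6), (7, 7)]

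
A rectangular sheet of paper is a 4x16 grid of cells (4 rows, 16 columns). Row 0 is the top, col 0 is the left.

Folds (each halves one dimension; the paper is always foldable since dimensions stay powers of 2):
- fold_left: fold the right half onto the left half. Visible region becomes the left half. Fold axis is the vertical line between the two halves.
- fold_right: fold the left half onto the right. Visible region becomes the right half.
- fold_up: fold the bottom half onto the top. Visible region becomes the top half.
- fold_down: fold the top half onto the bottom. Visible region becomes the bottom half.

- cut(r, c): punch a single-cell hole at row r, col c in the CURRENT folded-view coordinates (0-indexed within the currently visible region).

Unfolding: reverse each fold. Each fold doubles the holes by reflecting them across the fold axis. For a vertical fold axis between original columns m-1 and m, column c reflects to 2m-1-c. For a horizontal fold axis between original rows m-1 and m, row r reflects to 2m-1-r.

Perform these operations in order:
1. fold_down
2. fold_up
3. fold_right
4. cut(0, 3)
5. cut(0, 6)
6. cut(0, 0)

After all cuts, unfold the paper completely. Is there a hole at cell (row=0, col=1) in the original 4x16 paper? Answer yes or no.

Answer: yes

Derivation:
Op 1 fold_down: fold axis h@2; visible region now rows[2,4) x cols[0,16) = 2x16
Op 2 fold_up: fold axis h@3; visible region now rows[2,3) x cols[0,16) = 1x16
Op 3 fold_right: fold axis v@8; visible region now rows[2,3) x cols[8,16) = 1x8
Op 4 cut(0, 3): punch at orig (2,11); cuts so far [(2, 11)]; region rows[2,3) x cols[8,16) = 1x8
Op 5 cut(0, 6): punch at orig (2,14); cuts so far [(2, 11), (2, 14)]; region rows[2,3) x cols[8,16) = 1x8
Op 6 cut(0, 0): punch at orig (2,8); cuts so far [(2, 8), (2, 11), (2, 14)]; region rows[2,3) x cols[8,16) = 1x8
Unfold 1 (reflect across v@8): 6 holes -> [(2, 1), (2, 4), (2, 7), (2, 8), (2, 11), (2, 14)]
Unfold 2 (reflect across h@3): 12 holes -> [(2, 1), (2, 4), (2, 7), (2, 8), (2, 11), (2, 14), (3, 1), (3, 4), (3, 7), (3, 8), (3, 11), (3, 14)]
Unfold 3 (reflect across h@2): 24 holes -> [(0, 1), (0, 4), (0, 7), (0, 8), (0, 11), (0, 14), (1, 1), (1, 4), (1, 7), (1, 8), (1, 11), (1, 14), (2, 1), (2, 4), (2, 7), (2, 8), (2, 11), (2, 14), (3, 1), (3, 4), (3, 7), (3, 8), (3, 11), (3, 14)]
Holes: [(0, 1), (0, 4), (0, 7), (0, 8), (0, 11), (0, 14), (1, 1), (1, 4), (1, 7), (1, 8), (1, 11), (1, 14), (2, 1), (2, 4), (2, 7), (2, 8), (2, 11), (2, 14), (3, 1), (3, 4), (3, 7), (3, 8), (3, 11), (3, 14)]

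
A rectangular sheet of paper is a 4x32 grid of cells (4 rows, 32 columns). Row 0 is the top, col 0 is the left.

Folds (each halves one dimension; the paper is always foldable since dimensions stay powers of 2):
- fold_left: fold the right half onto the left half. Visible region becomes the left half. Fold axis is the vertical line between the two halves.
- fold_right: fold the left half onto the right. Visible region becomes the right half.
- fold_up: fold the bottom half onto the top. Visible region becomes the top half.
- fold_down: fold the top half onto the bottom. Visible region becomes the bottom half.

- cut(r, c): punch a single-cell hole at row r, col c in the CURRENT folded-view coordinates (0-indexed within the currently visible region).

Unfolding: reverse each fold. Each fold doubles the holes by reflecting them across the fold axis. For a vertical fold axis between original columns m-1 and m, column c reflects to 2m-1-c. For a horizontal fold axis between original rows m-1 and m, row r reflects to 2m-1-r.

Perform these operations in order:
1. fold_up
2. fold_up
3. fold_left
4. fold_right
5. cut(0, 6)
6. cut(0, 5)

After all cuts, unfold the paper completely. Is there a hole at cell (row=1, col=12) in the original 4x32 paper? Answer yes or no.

Op 1 fold_up: fold axis h@2; visible region now rows[0,2) x cols[0,32) = 2x32
Op 2 fold_up: fold axis h@1; visible region now rows[0,1) x cols[0,32) = 1x32
Op 3 fold_left: fold axis v@16; visible region now rows[0,1) x cols[0,16) = 1x16
Op 4 fold_right: fold axis v@8; visible region now rows[0,1) x cols[8,16) = 1x8
Op 5 cut(0, 6): punch at orig (0,14); cuts so far [(0, 14)]; region rows[0,1) x cols[8,16) = 1x8
Op 6 cut(0, 5): punch at orig (0,13); cuts so far [(0, 13), (0, 14)]; region rows[0,1) x cols[8,16) = 1x8
Unfold 1 (reflect across v@8): 4 holes -> [(0, 1), (0, 2), (0, 13), (0, 14)]
Unfold 2 (reflect across v@16): 8 holes -> [(0, 1), (0, 2), (0, 13), (0, 14), (0, 17), (0, 18), (0, 29), (0, 30)]
Unfold 3 (reflect across h@1): 16 holes -> [(0, 1), (0, 2), (0, 13), (0, 14), (0, 17), (0, 18), (0, 29), (0, 30), (1, 1), (1, 2), (1, 13), (1, 14), (1, 17), (1, 18), (1, 29), (1, 30)]
Unfold 4 (reflect across h@2): 32 holes -> [(0, 1), (0, 2), (0, 13), (0, 14), (0, 17), (0, 18), (0, 29), (0, 30), (1, 1), (1, 2), (1, 13), (1, 14), (1, 17), (1, 18), (1, 29), (1, 30), (2, 1), (2, 2), (2, 13), (2, 14), (2, 17), (2, 18), (2, 29), (2, 30), (3, 1), (3, 2), (3, 13), (3, 14), (3, 17), (3, 18), (3, 29), (3, 30)]
Holes: [(0, 1), (0, 2), (0, 13), (0, 14), (0, 17), (0, 18), (0, 29), (0, 30), (1, 1), (1, 2), (1, 13), (1, 14), (1, 17), (1, 18), (1, 29), (1, 30), (2, 1), (2, 2), (2, 13), (2, 14), (2, 17), (2, 18), (2, 29), (2, 30), (3, 1), (3, 2), (3, 13), (3, 14), (3, 17), (3, 18), (3, 29), (3, 30)]

Answer: no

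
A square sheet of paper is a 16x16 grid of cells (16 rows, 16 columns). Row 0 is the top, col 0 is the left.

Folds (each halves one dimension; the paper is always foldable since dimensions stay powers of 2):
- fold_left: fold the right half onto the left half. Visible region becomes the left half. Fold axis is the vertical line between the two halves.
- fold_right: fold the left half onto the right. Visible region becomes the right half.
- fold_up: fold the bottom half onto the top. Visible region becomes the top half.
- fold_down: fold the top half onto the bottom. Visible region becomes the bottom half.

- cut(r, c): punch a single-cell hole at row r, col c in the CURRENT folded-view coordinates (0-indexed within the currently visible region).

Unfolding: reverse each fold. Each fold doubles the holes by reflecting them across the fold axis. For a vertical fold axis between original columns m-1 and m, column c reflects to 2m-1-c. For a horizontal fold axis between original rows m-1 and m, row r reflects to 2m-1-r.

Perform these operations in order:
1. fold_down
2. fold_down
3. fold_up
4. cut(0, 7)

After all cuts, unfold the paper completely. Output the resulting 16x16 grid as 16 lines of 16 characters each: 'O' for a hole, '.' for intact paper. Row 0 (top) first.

Op 1 fold_down: fold axis h@8; visible region now rows[8,16) x cols[0,16) = 8x16
Op 2 fold_down: fold axis h@12; visible region now rows[12,16) x cols[0,16) = 4x16
Op 3 fold_up: fold axis h@14; visible region now rows[12,14) x cols[0,16) = 2x16
Op 4 cut(0, 7): punch at orig (12,7); cuts so far [(12, 7)]; region rows[12,14) x cols[0,16) = 2x16
Unfold 1 (reflect across h@14): 2 holes -> [(12, 7), (15, 7)]
Unfold 2 (reflect across h@12): 4 holes -> [(8, 7), (11, 7), (12, 7), (15, 7)]
Unfold 3 (reflect across h@8): 8 holes -> [(0, 7), (3, 7), (4, 7), (7, 7), (8, 7), (11, 7), (12, 7), (15, 7)]

Answer: .......O........
................
................
.......O........
.......O........
................
................
.......O........
.......O........
................
................
.......O........
.......O........
................
................
.......O........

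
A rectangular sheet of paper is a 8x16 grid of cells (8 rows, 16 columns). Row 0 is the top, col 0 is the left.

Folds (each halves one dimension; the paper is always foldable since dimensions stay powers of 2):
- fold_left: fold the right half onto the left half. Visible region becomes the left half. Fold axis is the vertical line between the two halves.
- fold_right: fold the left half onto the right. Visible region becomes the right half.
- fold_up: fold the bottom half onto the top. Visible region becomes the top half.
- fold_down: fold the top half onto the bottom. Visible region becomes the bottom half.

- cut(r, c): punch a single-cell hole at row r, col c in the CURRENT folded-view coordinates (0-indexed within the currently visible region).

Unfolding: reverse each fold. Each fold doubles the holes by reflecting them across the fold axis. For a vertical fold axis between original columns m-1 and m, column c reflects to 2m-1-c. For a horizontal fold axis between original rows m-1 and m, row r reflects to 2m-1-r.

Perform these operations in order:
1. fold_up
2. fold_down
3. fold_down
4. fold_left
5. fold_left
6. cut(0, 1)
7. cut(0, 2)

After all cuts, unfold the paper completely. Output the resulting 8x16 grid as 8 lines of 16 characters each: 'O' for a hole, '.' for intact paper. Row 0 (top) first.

Answer: .OO..OO..OO..OO.
.OO..OO..OO..OO.
.OO..OO..OO..OO.
.OO..OO..OO..OO.
.OO..OO..OO..OO.
.OO..OO..OO..OO.
.OO..OO..OO..OO.
.OO..OO..OO..OO.

Derivation:
Op 1 fold_up: fold axis h@4; visible region now rows[0,4) x cols[0,16) = 4x16
Op 2 fold_down: fold axis h@2; visible region now rows[2,4) x cols[0,16) = 2x16
Op 3 fold_down: fold axis h@3; visible region now rows[3,4) x cols[0,16) = 1x16
Op 4 fold_left: fold axis v@8; visible region now rows[3,4) x cols[0,8) = 1x8
Op 5 fold_left: fold axis v@4; visible region now rows[3,4) x cols[0,4) = 1x4
Op 6 cut(0, 1): punch at orig (3,1); cuts so far [(3, 1)]; region rows[3,4) x cols[0,4) = 1x4
Op 7 cut(0, 2): punch at orig (3,2); cuts so far [(3, 1), (3, 2)]; region rows[3,4) x cols[0,4) = 1x4
Unfold 1 (reflect across v@4): 4 holes -> [(3, 1), (3, 2), (3, 5), (3, 6)]
Unfold 2 (reflect across v@8): 8 holes -> [(3, 1), (3, 2), (3, 5), (3, 6), (3, 9), (3, 10), (3, 13), (3, 14)]
Unfold 3 (reflect across h@3): 16 holes -> [(2, 1), (2, 2), (2, 5), (2, 6), (2, 9), (2, 10), (2, 13), (2, 14), (3, 1), (3, 2), (3, 5), (3, 6), (3, 9), (3, 10), (3, 13), (3, 14)]
Unfold 4 (reflect across h@2): 32 holes -> [(0, 1), (0, 2), (0, 5), (0, 6), (0, 9), (0, 10), (0, 13), (0, 14), (1, 1), (1, 2), (1, 5), (1, 6), (1, 9), (1, 10), (1, 13), (1, 14), (2, 1), (2, 2), (2, 5), (2, 6), (2, 9), (2, 10), (2, 13), (2, 14), (3, 1), (3, 2), (3, 5), (3, 6), (3, 9), (3, 10), (3, 13), (3, 14)]
Unfold 5 (reflect across h@4): 64 holes -> [(0, 1), (0, 2), (0, 5), (0, 6), (0, 9), (0, 10), (0, 13), (0, 14), (1, 1), (1, 2), (1, 5), (1, 6), (1, 9), (1, 10), (1, 13), (1, 14), (2, 1), (2, 2), (2, 5), (2, 6), (2, 9), (2, 10), (2, 13), (2, 14), (3, 1), (3, 2), (3, 5), (3, 6), (3, 9), (3, 10), (3, 13), (3, 14), (4, 1), (4, 2), (4, 5), (4, 6), (4, 9), (4, 10), (4, 13), (4, 14), (5, 1), (5, 2), (5, 5), (5, 6), (5, 9), (5, 10), (5, 13), (5, 14), (6, 1), (6, 2), (6, 5), (6, 6), (6, 9), (6, 10), (6, 13), (6, 14), (7, 1), (7, 2), (7, 5), (7, 6), (7, 9), (7, 10), (7, 13), (7, 14)]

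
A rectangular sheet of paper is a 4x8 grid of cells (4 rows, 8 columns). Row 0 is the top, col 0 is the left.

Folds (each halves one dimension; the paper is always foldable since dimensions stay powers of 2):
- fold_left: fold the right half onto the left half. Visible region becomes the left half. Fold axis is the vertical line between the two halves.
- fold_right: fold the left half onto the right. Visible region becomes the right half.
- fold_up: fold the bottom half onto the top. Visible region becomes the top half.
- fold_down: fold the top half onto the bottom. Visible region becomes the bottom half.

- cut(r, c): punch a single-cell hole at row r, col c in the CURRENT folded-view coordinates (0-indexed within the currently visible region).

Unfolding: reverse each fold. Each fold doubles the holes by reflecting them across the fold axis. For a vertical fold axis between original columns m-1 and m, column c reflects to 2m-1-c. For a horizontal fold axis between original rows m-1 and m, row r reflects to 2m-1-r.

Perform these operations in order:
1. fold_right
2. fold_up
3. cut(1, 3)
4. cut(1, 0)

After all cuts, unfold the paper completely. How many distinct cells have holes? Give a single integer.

Op 1 fold_right: fold axis v@4; visible region now rows[0,4) x cols[4,8) = 4x4
Op 2 fold_up: fold axis h@2; visible region now rows[0,2) x cols[4,8) = 2x4
Op 3 cut(1, 3): punch at orig (1,7); cuts so far [(1, 7)]; region rows[0,2) x cols[4,8) = 2x4
Op 4 cut(1, 0): punch at orig (1,4); cuts so far [(1, 4), (1, 7)]; region rows[0,2) x cols[4,8) = 2x4
Unfold 1 (reflect across h@2): 4 holes -> [(1, 4), (1, 7), (2, 4), (2, 7)]
Unfold 2 (reflect across v@4): 8 holes -> [(1, 0), (1, 3), (1, 4), (1, 7), (2, 0), (2, 3), (2, 4), (2, 7)]

Answer: 8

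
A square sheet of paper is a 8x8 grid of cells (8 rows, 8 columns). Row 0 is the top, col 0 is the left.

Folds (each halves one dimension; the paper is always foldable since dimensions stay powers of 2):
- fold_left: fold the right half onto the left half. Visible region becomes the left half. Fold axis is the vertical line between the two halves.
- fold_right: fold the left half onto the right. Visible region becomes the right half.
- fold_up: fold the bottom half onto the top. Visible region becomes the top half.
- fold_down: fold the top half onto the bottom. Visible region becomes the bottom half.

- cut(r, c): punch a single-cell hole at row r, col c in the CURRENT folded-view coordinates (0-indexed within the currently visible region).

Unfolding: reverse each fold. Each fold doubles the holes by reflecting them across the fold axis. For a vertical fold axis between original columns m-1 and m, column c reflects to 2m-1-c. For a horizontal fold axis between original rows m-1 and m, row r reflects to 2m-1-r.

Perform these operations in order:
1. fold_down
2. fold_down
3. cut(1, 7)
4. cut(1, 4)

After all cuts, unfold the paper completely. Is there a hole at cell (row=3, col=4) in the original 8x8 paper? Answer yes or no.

Op 1 fold_down: fold axis h@4; visible region now rows[4,8) x cols[0,8) = 4x8
Op 2 fold_down: fold axis h@6; visible region now rows[6,8) x cols[0,8) = 2x8
Op 3 cut(1, 7): punch at orig (7,7); cuts so far [(7, 7)]; region rows[6,8) x cols[0,8) = 2x8
Op 4 cut(1, 4): punch at orig (7,4); cuts so far [(7, 4), (7, 7)]; region rows[6,8) x cols[0,8) = 2x8
Unfold 1 (reflect across h@6): 4 holes -> [(4, 4), (4, 7), (7, 4), (7, 7)]
Unfold 2 (reflect across h@4): 8 holes -> [(0, 4), (0, 7), (3, 4), (3, 7), (4, 4), (4, 7), (7, 4), (7, 7)]
Holes: [(0, 4), (0, 7), (3, 4), (3, 7), (4, 4), (4, 7), (7, 4), (7, 7)]

Answer: yes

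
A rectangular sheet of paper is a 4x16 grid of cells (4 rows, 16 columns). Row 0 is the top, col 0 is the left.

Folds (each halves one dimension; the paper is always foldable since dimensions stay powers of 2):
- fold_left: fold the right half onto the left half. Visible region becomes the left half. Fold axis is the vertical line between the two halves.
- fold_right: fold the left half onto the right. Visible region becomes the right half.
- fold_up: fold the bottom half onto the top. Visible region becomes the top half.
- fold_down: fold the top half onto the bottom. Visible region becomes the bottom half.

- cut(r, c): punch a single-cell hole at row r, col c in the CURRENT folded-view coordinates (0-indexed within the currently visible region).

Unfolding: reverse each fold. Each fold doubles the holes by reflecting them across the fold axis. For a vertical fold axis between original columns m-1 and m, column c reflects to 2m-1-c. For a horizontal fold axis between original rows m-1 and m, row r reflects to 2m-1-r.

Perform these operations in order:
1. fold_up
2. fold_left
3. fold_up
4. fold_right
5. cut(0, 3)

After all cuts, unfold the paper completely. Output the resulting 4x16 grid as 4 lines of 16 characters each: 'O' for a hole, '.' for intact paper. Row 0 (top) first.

Answer: O......OO......O
O......OO......O
O......OO......O
O......OO......O

Derivation:
Op 1 fold_up: fold axis h@2; visible region now rows[0,2) x cols[0,16) = 2x16
Op 2 fold_left: fold axis v@8; visible region now rows[0,2) x cols[0,8) = 2x8
Op 3 fold_up: fold axis h@1; visible region now rows[0,1) x cols[0,8) = 1x8
Op 4 fold_right: fold axis v@4; visible region now rows[0,1) x cols[4,8) = 1x4
Op 5 cut(0, 3): punch at orig (0,7); cuts so far [(0, 7)]; region rows[0,1) x cols[4,8) = 1x4
Unfold 1 (reflect across v@4): 2 holes -> [(0, 0), (0, 7)]
Unfold 2 (reflect across h@1): 4 holes -> [(0, 0), (0, 7), (1, 0), (1, 7)]
Unfold 3 (reflect across v@8): 8 holes -> [(0, 0), (0, 7), (0, 8), (0, 15), (1, 0), (1, 7), (1, 8), (1, 15)]
Unfold 4 (reflect across h@2): 16 holes -> [(0, 0), (0, 7), (0, 8), (0, 15), (1, 0), (1, 7), (1, 8), (1, 15), (2, 0), (2, 7), (2, 8), (2, 15), (3, 0), (3, 7), (3, 8), (3, 15)]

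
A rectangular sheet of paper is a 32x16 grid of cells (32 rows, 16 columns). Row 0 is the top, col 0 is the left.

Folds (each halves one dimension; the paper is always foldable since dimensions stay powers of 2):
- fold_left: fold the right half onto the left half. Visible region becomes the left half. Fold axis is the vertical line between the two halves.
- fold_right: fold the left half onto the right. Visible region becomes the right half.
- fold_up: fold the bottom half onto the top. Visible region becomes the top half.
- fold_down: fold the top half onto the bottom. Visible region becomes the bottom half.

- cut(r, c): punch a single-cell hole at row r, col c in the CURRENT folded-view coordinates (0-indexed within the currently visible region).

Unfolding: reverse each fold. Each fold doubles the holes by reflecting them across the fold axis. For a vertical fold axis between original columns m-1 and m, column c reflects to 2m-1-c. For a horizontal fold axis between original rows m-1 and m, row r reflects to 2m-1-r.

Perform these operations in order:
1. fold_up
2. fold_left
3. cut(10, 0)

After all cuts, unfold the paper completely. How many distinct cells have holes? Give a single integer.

Answer: 4

Derivation:
Op 1 fold_up: fold axis h@16; visible region now rows[0,16) x cols[0,16) = 16x16
Op 2 fold_left: fold axis v@8; visible region now rows[0,16) x cols[0,8) = 16x8
Op 3 cut(10, 0): punch at orig (10,0); cuts so far [(10, 0)]; region rows[0,16) x cols[0,8) = 16x8
Unfold 1 (reflect across v@8): 2 holes -> [(10, 0), (10, 15)]
Unfold 2 (reflect across h@16): 4 holes -> [(10, 0), (10, 15), (21, 0), (21, 15)]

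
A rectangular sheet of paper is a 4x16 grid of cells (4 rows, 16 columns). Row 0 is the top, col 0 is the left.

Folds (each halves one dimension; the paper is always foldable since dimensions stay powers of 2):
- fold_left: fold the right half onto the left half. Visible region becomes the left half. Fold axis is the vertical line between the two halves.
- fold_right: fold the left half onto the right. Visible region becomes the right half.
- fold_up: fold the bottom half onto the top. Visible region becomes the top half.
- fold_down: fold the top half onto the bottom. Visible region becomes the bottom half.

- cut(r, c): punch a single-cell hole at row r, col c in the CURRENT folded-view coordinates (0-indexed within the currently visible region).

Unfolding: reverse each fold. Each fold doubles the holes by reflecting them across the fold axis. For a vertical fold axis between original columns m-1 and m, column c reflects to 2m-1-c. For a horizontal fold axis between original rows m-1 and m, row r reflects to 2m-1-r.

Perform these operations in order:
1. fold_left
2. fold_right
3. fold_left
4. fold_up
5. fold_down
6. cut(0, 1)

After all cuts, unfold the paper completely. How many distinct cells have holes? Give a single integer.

Answer: 32

Derivation:
Op 1 fold_left: fold axis v@8; visible region now rows[0,4) x cols[0,8) = 4x8
Op 2 fold_right: fold axis v@4; visible region now rows[0,4) x cols[4,8) = 4x4
Op 3 fold_left: fold axis v@6; visible region now rows[0,4) x cols[4,6) = 4x2
Op 4 fold_up: fold axis h@2; visible region now rows[0,2) x cols[4,6) = 2x2
Op 5 fold_down: fold axis h@1; visible region now rows[1,2) x cols[4,6) = 1x2
Op 6 cut(0, 1): punch at orig (1,5); cuts so far [(1, 5)]; region rows[1,2) x cols[4,6) = 1x2
Unfold 1 (reflect across h@1): 2 holes -> [(0, 5), (1, 5)]
Unfold 2 (reflect across h@2): 4 holes -> [(0, 5), (1, 5), (2, 5), (3, 5)]
Unfold 3 (reflect across v@6): 8 holes -> [(0, 5), (0, 6), (1, 5), (1, 6), (2, 5), (2, 6), (3, 5), (3, 6)]
Unfold 4 (reflect across v@4): 16 holes -> [(0, 1), (0, 2), (0, 5), (0, 6), (1, 1), (1, 2), (1, 5), (1, 6), (2, 1), (2, 2), (2, 5), (2, 6), (3, 1), (3, 2), (3, 5), (3, 6)]
Unfold 5 (reflect across v@8): 32 holes -> [(0, 1), (0, 2), (0, 5), (0, 6), (0, 9), (0, 10), (0, 13), (0, 14), (1, 1), (1, 2), (1, 5), (1, 6), (1, 9), (1, 10), (1, 13), (1, 14), (2, 1), (2, 2), (2, 5), (2, 6), (2, 9), (2, 10), (2, 13), (2, 14), (3, 1), (3, 2), (3, 5), (3, 6), (3, 9), (3, 10), (3, 13), (3, 14)]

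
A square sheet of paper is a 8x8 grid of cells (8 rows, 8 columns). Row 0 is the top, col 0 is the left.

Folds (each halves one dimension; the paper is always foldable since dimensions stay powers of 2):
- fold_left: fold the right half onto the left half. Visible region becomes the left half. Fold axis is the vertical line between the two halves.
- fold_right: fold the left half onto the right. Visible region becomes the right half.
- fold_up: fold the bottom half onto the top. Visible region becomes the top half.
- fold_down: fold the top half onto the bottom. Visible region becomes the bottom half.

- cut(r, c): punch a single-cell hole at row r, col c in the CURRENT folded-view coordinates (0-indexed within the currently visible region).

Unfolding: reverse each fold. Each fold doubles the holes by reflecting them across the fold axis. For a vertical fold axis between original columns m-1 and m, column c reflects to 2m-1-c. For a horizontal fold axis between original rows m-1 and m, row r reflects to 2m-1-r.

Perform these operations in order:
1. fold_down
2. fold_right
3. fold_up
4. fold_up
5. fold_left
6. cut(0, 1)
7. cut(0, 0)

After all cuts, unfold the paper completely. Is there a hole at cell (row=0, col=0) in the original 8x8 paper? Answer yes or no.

Answer: yes

Derivation:
Op 1 fold_down: fold axis h@4; visible region now rows[4,8) x cols[0,8) = 4x8
Op 2 fold_right: fold axis v@4; visible region now rows[4,8) x cols[4,8) = 4x4
Op 3 fold_up: fold axis h@6; visible region now rows[4,6) x cols[4,8) = 2x4
Op 4 fold_up: fold axis h@5; visible region now rows[4,5) x cols[4,8) = 1x4
Op 5 fold_left: fold axis v@6; visible region now rows[4,5) x cols[4,6) = 1x2
Op 6 cut(0, 1): punch at orig (4,5); cuts so far [(4, 5)]; region rows[4,5) x cols[4,6) = 1x2
Op 7 cut(0, 0): punch at orig (4,4); cuts so far [(4, 4), (4, 5)]; region rows[4,5) x cols[4,6) = 1x2
Unfold 1 (reflect across v@6): 4 holes -> [(4, 4), (4, 5), (4, 6), (4, 7)]
Unfold 2 (reflect across h@5): 8 holes -> [(4, 4), (4, 5), (4, 6), (4, 7), (5, 4), (5, 5), (5, 6), (5, 7)]
Unfold 3 (reflect across h@6): 16 holes -> [(4, 4), (4, 5), (4, 6), (4, 7), (5, 4), (5, 5), (5, 6), (5, 7), (6, 4), (6, 5), (6, 6), (6, 7), (7, 4), (7, 5), (7, 6), (7, 7)]
Unfold 4 (reflect across v@4): 32 holes -> [(4, 0), (4, 1), (4, 2), (4, 3), (4, 4), (4, 5), (4, 6), (4, 7), (5, 0), (5, 1), (5, 2), (5, 3), (5, 4), (5, 5), (5, 6), (5, 7), (6, 0), (6, 1), (6, 2), (6, 3), (6, 4), (6, 5), (6, 6), (6, 7), (7, 0), (7, 1), (7, 2), (7, 3), (7, 4), (7, 5), (7, 6), (7, 7)]
Unfold 5 (reflect across h@4): 64 holes -> [(0, 0), (0, 1), (0, 2), (0, 3), (0, 4), (0, 5), (0, 6), (0, 7), (1, 0), (1, 1), (1, 2), (1, 3), (1, 4), (1, 5), (1, 6), (1, 7), (2, 0), (2, 1), (2, 2), (2, 3), (2, 4), (2, 5), (2, 6), (2, 7), (3, 0), (3, 1), (3, 2), (3, 3), (3, 4), (3, 5), (3, 6), (3, 7), (4, 0), (4, 1), (4, 2), (4, 3), (4, 4), (4, 5), (4, 6), (4, 7), (5, 0), (5, 1), (5, 2), (5, 3), (5, 4), (5, 5), (5, 6), (5, 7), (6, 0), (6, 1), (6, 2), (6, 3), (6, 4), (6, 5), (6, 6), (6, 7), (7, 0), (7, 1), (7, 2), (7, 3), (7, 4), (7, 5), (7, 6), (7, 7)]
Holes: [(0, 0), (0, 1), (0, 2), (0, 3), (0, 4), (0, 5), (0, 6), (0, 7), (1, 0), (1, 1), (1, 2), (1, 3), (1, 4), (1, 5), (1, 6), (1, 7), (2, 0), (2, 1), (2, 2), (2, 3), (2, 4), (2, 5), (2, 6), (2, 7), (3, 0), (3, 1), (3, 2), (3, 3), (3, 4), (3, 5), (3, 6), (3, 7), (4, 0), (4, 1), (4, 2), (4, 3), (4, 4), (4, 5), (4, 6), (4, 7), (5, 0), (5, 1), (5, 2), (5, 3), (5, 4), (5, 5), (5, 6), (5, 7), (6, 0), (6, 1), (6, 2), (6, 3), (6, 4), (6, 5), (6, 6), (6, 7), (7, 0), (7, 1), (7, 2), (7, 3), (7, 4), (7, 5), (7, 6), (7, 7)]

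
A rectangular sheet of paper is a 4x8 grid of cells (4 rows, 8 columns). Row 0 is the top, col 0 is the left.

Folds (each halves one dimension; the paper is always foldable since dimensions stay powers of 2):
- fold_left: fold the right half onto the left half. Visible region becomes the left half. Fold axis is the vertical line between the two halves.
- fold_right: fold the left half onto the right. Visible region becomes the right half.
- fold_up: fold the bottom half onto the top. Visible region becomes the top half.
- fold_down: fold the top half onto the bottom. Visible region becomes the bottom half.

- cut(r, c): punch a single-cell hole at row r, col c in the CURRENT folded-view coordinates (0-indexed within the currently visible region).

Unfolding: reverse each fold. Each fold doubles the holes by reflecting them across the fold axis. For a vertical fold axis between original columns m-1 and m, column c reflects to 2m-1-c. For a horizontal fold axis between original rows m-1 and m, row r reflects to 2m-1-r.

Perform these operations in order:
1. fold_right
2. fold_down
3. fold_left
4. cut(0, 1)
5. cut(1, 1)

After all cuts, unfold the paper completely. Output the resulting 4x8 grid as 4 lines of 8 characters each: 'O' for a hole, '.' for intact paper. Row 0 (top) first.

Answer: .OO..OO.
.OO..OO.
.OO..OO.
.OO..OO.

Derivation:
Op 1 fold_right: fold axis v@4; visible region now rows[0,4) x cols[4,8) = 4x4
Op 2 fold_down: fold axis h@2; visible region now rows[2,4) x cols[4,8) = 2x4
Op 3 fold_left: fold axis v@6; visible region now rows[2,4) x cols[4,6) = 2x2
Op 4 cut(0, 1): punch at orig (2,5); cuts so far [(2, 5)]; region rows[2,4) x cols[4,6) = 2x2
Op 5 cut(1, 1): punch at orig (3,5); cuts so far [(2, 5), (3, 5)]; region rows[2,4) x cols[4,6) = 2x2
Unfold 1 (reflect across v@6): 4 holes -> [(2, 5), (2, 6), (3, 5), (3, 6)]
Unfold 2 (reflect across h@2): 8 holes -> [(0, 5), (0, 6), (1, 5), (1, 6), (2, 5), (2, 6), (3, 5), (3, 6)]
Unfold 3 (reflect across v@4): 16 holes -> [(0, 1), (0, 2), (0, 5), (0, 6), (1, 1), (1, 2), (1, 5), (1, 6), (2, 1), (2, 2), (2, 5), (2, 6), (3, 1), (3, 2), (3, 5), (3, 6)]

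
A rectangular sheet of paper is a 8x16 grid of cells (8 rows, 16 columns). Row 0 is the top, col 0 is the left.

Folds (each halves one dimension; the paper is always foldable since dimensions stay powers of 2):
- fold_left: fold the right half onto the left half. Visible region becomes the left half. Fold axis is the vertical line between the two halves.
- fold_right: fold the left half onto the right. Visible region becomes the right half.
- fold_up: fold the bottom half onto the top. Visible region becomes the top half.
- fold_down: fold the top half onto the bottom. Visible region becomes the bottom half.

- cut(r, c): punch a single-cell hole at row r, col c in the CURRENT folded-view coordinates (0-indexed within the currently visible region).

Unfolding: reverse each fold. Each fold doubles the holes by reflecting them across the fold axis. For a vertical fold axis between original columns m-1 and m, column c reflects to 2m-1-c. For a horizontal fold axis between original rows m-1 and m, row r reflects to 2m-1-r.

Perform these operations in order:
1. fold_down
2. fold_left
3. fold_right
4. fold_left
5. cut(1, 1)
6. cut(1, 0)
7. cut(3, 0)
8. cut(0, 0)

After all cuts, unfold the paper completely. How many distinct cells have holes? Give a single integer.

Op 1 fold_down: fold axis h@4; visible region now rows[4,8) x cols[0,16) = 4x16
Op 2 fold_left: fold axis v@8; visible region now rows[4,8) x cols[0,8) = 4x8
Op 3 fold_right: fold axis v@4; visible region now rows[4,8) x cols[4,8) = 4x4
Op 4 fold_left: fold axis v@6; visible region now rows[4,8) x cols[4,6) = 4x2
Op 5 cut(1, 1): punch at orig (5,5); cuts so far [(5, 5)]; region rows[4,8) x cols[4,6) = 4x2
Op 6 cut(1, 0): punch at orig (5,4); cuts so far [(5, 4), (5, 5)]; region rows[4,8) x cols[4,6) = 4x2
Op 7 cut(3, 0): punch at orig (7,4); cuts so far [(5, 4), (5, 5), (7, 4)]; region rows[4,8) x cols[4,6) = 4x2
Op 8 cut(0, 0): punch at orig (4,4); cuts so far [(4, 4), (5, 4), (5, 5), (7, 4)]; region rows[4,8) x cols[4,6) = 4x2
Unfold 1 (reflect across v@6): 8 holes -> [(4, 4), (4, 7), (5, 4), (5, 5), (5, 6), (5, 7), (7, 4), (7, 7)]
Unfold 2 (reflect across v@4): 16 holes -> [(4, 0), (4, 3), (4, 4), (4, 7), (5, 0), (5, 1), (5, 2), (5, 3), (5, 4), (5, 5), (5, 6), (5, 7), (7, 0), (7, 3), (7, 4), (7, 7)]
Unfold 3 (reflect across v@8): 32 holes -> [(4, 0), (4, 3), (4, 4), (4, 7), (4, 8), (4, 11), (4, 12), (4, 15), (5, 0), (5, 1), (5, 2), (5, 3), (5, 4), (5, 5), (5, 6), (5, 7), (5, 8), (5, 9), (5, 10), (5, 11), (5, 12), (5, 13), (5, 14), (5, 15), (7, 0), (7, 3), (7, 4), (7, 7), (7, 8), (7, 11), (7, 12), (7, 15)]
Unfold 4 (reflect across h@4): 64 holes -> [(0, 0), (0, 3), (0, 4), (0, 7), (0, 8), (0, 11), (0, 12), (0, 15), (2, 0), (2, 1), (2, 2), (2, 3), (2, 4), (2, 5), (2, 6), (2, 7), (2, 8), (2, 9), (2, 10), (2, 11), (2, 12), (2, 13), (2, 14), (2, 15), (3, 0), (3, 3), (3, 4), (3, 7), (3, 8), (3, 11), (3, 12), (3, 15), (4, 0), (4, 3), (4, 4), (4, 7), (4, 8), (4, 11), (4, 12), (4, 15), (5, 0), (5, 1), (5, 2), (5, 3), (5, 4), (5, 5), (5, 6), (5, 7), (5, 8), (5, 9), (5, 10), (5, 11), (5, 12), (5, 13), (5, 14), (5, 15), (7, 0), (7, 3), (7, 4), (7, 7), (7, 8), (7, 11), (7, 12), (7, 15)]

Answer: 64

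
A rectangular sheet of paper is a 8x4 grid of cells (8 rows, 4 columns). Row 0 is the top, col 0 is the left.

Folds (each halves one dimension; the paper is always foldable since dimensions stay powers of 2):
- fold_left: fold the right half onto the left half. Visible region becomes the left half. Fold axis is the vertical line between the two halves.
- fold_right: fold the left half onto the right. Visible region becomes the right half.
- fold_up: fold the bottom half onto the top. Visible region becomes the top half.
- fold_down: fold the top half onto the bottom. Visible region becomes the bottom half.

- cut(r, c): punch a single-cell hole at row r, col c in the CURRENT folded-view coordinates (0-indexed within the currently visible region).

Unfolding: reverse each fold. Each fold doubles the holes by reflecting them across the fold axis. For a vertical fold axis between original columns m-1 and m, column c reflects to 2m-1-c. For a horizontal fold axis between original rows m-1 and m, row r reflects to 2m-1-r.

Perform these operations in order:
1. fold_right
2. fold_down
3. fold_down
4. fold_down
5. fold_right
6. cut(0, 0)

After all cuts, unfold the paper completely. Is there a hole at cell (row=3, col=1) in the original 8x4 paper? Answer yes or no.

Answer: yes

Derivation:
Op 1 fold_right: fold axis v@2; visible region now rows[0,8) x cols[2,4) = 8x2
Op 2 fold_down: fold axis h@4; visible region now rows[4,8) x cols[2,4) = 4x2
Op 3 fold_down: fold axis h@6; visible region now rows[6,8) x cols[2,4) = 2x2
Op 4 fold_down: fold axis h@7; visible region now rows[7,8) x cols[2,4) = 1x2
Op 5 fold_right: fold axis v@3; visible region now rows[7,8) x cols[3,4) = 1x1
Op 6 cut(0, 0): punch at orig (7,3); cuts so far [(7, 3)]; region rows[7,8) x cols[3,4) = 1x1
Unfold 1 (reflect across v@3): 2 holes -> [(7, 2), (7, 3)]
Unfold 2 (reflect across h@7): 4 holes -> [(6, 2), (6, 3), (7, 2), (7, 3)]
Unfold 3 (reflect across h@6): 8 holes -> [(4, 2), (4, 3), (5, 2), (5, 3), (6, 2), (6, 3), (7, 2), (7, 3)]
Unfold 4 (reflect across h@4): 16 holes -> [(0, 2), (0, 3), (1, 2), (1, 3), (2, 2), (2, 3), (3, 2), (3, 3), (4, 2), (4, 3), (5, 2), (5, 3), (6, 2), (6, 3), (7, 2), (7, 3)]
Unfold 5 (reflect across v@2): 32 holes -> [(0, 0), (0, 1), (0, 2), (0, 3), (1, 0), (1, 1), (1, 2), (1, 3), (2, 0), (2, 1), (2, 2), (2, 3), (3, 0), (3, 1), (3, 2), (3, 3), (4, 0), (4, 1), (4, 2), (4, 3), (5, 0), (5, 1), (5, 2), (5, 3), (6, 0), (6, 1), (6, 2), (6, 3), (7, 0), (7, 1), (7, 2), (7, 3)]
Holes: [(0, 0), (0, 1), (0, 2), (0, 3), (1, 0), (1, 1), (1, 2), (1, 3), (2, 0), (2, 1), (2, 2), (2, 3), (3, 0), (3, 1), (3, 2), (3, 3), (4, 0), (4, 1), (4, 2), (4, 3), (5, 0), (5, 1), (5, 2), (5, 3), (6, 0), (6, 1), (6, 2), (6, 3), (7, 0), (7, 1), (7, 2), (7, 3)]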